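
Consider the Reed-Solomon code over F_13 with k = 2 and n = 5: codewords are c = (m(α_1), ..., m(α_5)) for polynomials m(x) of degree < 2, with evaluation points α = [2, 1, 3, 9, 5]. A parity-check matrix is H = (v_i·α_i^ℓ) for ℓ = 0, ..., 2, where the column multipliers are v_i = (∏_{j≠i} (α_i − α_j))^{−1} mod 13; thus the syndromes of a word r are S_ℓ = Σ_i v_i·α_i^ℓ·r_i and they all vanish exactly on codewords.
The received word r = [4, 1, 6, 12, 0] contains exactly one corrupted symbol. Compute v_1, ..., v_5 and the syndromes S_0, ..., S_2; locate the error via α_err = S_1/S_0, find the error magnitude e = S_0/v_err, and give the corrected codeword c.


S = (7, 8, 11), error at position 3, error magnitude e = 12, c = [4, 1, 7, 12, 0].

Step 1: column multipliers v_i = (∏_{j≠i}(α_i − α_j))^{−1} mod 13.
  i = 1 (α = 2): (2−1)(2−3)(2−9)(2−5) = 1·(−1)·(−7)·(−3) = −21 ≡ 5, so v_1 = 5^{−1} = 8 (mod 13).
  i = 2 (α = 1): (1−2)(1−3)(1−9)(1−5) = (−1)·(−2)·(−8)·(−4) = 64 ≡ 12, so v_2 = 12^{−1} = 12 (mod 13).
  i = 3 (α = 3): (3−2)(3−1)(3−9)(3−5) = 1·2·(−6)·(−2) = 24 ≡ 11, so v_3 = 11^{−1} = 6 (mod 13).
  i = 4 (α = 9): (9−2)(9−1)(9−3)(9−5) = 7·8·6·4 = 1344 ≡ 5, so v_4 = 5^{−1} = 8 (mod 13).
  i = 5 (α = 5): (5−2)(5−1)(5−3)(5−9) = 3·4·2·(−4) = −96 ≡ 8, so v_5 = 8^{−1} = 5 (mod 13).
  v = [8, 12, 6, 8, 5].
Step 2: syndromes of r = [4, 1, 6, 12, 0] (all sums mod 13).
  S_0 = Σ v_i r_i = 8·4 + 12·1 + 6·6 + 8·12 + 5·0 = 176 ≡ 7.
  S_1 = Σ v_i α_i r_i = 8·2·4 + 12·1·1 + 6·3·6 + 8·9·12 + 5·5·0 = 1048 ≡ 8.
  α_i^2 mod 13 = [4, 1, 9, 3, 12].
  S_2 = Σ v_i α_i^2 r_i = 8·4·4 + 12·1·1 + 6·9·6 + 8·3·12 + 5·12·0 = 752 ≡ 11.
  S = (7, 8, 11) ≠ 0, so r is not a codeword (an error is present).
Step 3: locate the error. For a single error e at position i, S_ℓ = v_i·e·α_i^ℓ, so α_err = S_1/S_0.
  S_0^{−1} = 7^{−1} = 2 (mod 13), so α_err = 8·2 = 16 ≡ 3 = α_3. Error position i = 3.
  Consistency check: S_2/S_1 = 11·5 = 55 ≡ 3 = α_err ✓ (single-error assumption holds).
Step 4: error magnitude e = S_0/v_3 = S_0·∏_{j≠3}(α_3 − α_j) = 7·11 = 77 ≡ 12 (mod 13).
Step 5: correct position 3: c_3 = r_3 − e = 6 − 12 ≡ 7 (mod 13). Hence c = [4, 1, 7, 12, 0].
  Check: interpolating c through the α_i gives m(x) = 11 + 3·x (degree < 2) with m(α_i) = c_i for every i, so c is indeed a codeword.


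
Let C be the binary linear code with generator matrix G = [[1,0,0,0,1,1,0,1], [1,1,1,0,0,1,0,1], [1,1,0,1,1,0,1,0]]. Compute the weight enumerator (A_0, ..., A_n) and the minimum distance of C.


Weight distribution: A_0 = 1, A_3 = 1, A_4 = 2, A_5 = 3, A_6 = 1. Minimum distance d = 3.

Enumerate all 2^3 = 8 messages m ∈ F_2^3.
For each, compute codeword c = mG in F_2^8, then tally its weight.
  m = 000 → c = 00000000, weight = 0.
  m = 100 → c = 10001101, weight = 4.
  m = 010 → c = 11100101, weight = 5.
  m = 110 → c = 01101000, weight = 3.
  m = 001 → c = 11011010, weight = 5.
  m = 101 → c = 01010111, weight = 5.
  m = 011 → c = 00111111, weight = 6.
  m = 111 → c = 10110010, weight = 4.
Tally weights:
  weight 0: 1 codewords.
  weight 3: 1 codewords.
  weight 4: 2 codewords.
  weight 5: 3 codewords.
  weight 6: 1 codewords.
Minimum distance d = smallest w > 0 with A_w > 0 = 3.
Sanity: Σ A_w = 8 = 2^3 = 8 ✓.


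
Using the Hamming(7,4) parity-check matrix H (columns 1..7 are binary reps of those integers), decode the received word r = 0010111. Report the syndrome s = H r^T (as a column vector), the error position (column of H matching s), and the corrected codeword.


s = (1, 1, 1)^T, error position = 7, corrected codeword c = 0010110

Compute s = H r^T mod 2 one row at a time:
  s_1 = 0 + 1 + 1 + 1 = 3 ≡ 1 (mod 2).
  s_2 = 0 + 1 + 1 + 1 = 3 ≡ 1 (mod 2).
  s_3 = 0 + 1 + 1 + 1 = 3 ≡ 1 (mod 2).
s = (1, 1, 1)^T — this equals column 7 of H (binary 111), so error is at position 7.
Correct: flip bit 7 of r = 0010111 to get c = 0010110.


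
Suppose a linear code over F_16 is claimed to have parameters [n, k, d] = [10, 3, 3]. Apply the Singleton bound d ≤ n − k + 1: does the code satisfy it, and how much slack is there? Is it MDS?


Singleton RHS = n − k + 1 = 8, slack = 5, bound satisfied, not MDS.

Singleton bound: d ≤ n − k + 1.
Here n = 10, k = 3, so n − k + 1 = 8.
Given d = 3, check d ≤ 8: YES.
Slack = (n − k + 1) − d = 5.
The code is NOT MDS (slack = 5 > 0).
Description: the claimed parameters are [10, 3, 3]_16; such a code would be non-MDS.


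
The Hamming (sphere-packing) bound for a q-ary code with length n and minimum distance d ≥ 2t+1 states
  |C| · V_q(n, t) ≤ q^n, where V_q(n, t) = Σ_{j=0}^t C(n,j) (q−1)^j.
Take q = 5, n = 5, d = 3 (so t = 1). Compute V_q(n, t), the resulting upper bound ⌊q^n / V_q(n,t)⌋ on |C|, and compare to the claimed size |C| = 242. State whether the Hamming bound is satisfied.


V_q(n, t) = 21, q^n = 3125, Hamming bound = 148, |C| = 242 > bound (violated).

Step 1: Compute V_q(n, t) = Σ_{j=0}^1 C(n, j) (q−1)^j.
  j = 0: C(5,0)·(4)^0 = 1·1 = 1.
  j = 1: C(5,1)·(4)^1 = 5·4 = 20.
  V_q(n, t) = 1 + 20 = 21.
Step 2: q^n = 5^5 = 3125.
Step 3: Hamming bound ⌊q^n / V_q(n,t)⌋ = ⌊3125/21⌋ = 148.
Step 4: Compare |C| = 242 to 148: violated.
The claimed |C| lies above the Hamming bound, so no 5-ary code of length 5 with d ≥ 3 can have 242 codewords.


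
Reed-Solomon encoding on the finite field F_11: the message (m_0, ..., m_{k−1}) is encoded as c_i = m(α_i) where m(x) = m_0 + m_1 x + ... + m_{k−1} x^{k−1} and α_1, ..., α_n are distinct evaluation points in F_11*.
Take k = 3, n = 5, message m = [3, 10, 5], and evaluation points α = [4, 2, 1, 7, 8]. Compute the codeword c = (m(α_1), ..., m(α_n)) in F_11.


c = [2, 10, 7, 10, 7]

Message polynomial: m(x) = 3 + 10·x + 5·x^2 (mod 11).
For each evaluation point α_i, compute m(α_i) mod 11:
  α_1 = 4: Horner steps 5 → 8 → 2, so m(4) = 2.
  α_2 = 2: Horner steps 5 → 9 → 10, so m(2) = 10.
  α_3 = 1: Horner steps 5 → 4 → 7, so m(1) = 7.
  α_4 = 7: Horner steps 5 → 1 → 10, so m(7) = 10.
  α_5 = 8: Horner steps 5 → 6 → 7, so m(8) = 7.
Codeword c = [2, 10, 7, 10, 7] ∈ F_11^5.


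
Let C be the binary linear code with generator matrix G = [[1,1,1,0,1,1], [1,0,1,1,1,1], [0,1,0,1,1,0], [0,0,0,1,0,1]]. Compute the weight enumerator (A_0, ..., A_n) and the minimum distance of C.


Weight distribution: A_0 = 1, A_1 = 1, A_2 = 4, A_3 = 4, A_4 = 3, A_5 = 3. Minimum distance d = 1.

Enumerate all 2^4 = 16 messages m ∈ F_2^4.
For each, compute codeword c = mG in F_2^6, then tally its weight.
  m = 0000 → c = 000000, weight = 0.
  m = 1000 → c = 111011, weight = 5.
  m = 0100 → c = 101111, weight = 5.
  m = 1100 → c = 010100, weight = 2.
  m = 0010 → c = 010110, weight = 3.
  m = 1010 → c = 101101, weight = 4.
  m = 0110 → c = 111001, weight = 4.
  m = 1110 → c = 000010, weight = 1.
  m = 0001 → c = 000101, weight = 2.
  m = 1001 → c = 111110, weight = 5.
  m = 0101 → c = 101010, weight = 3.
  m = 1101 → c = 010001, weight = 2.
  m = 0011 → c = 010011, weight = 3.
  m = 1011 → c = 101000, weight = 2.
  m = 0111 → c = 111100, weight = 4.
  m = 1111 → c = 000111, weight = 3.
Tally weights:
  weight 0: 1 codewords.
  weight 1: 1 codewords.
  weight 2: 4 codewords.
  weight 3: 4 codewords.
  weight 4: 3 codewords.
  weight 5: 3 codewords.
Minimum distance d = smallest w > 0 with A_w > 0 = 1.
Sanity: Σ A_w = 16 = 2^4 = 16 ✓.


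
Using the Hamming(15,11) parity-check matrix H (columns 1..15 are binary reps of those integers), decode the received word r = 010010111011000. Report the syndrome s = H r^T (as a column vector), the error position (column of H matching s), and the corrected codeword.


s = (0, 1, 1, 0)^T, error position = 6, corrected codeword c = 010011111011000

Compute s = H r^T mod 2 one row at a time:
  s_1 = 1 + 1 + 0 + 1 + 1 + 0 + 0 + 0 = 4 ≡ 0 (mod 2).
  s_2 = 0 + 1 + 0 + 1 + 1 + 0 + 0 + 0 = 3 ≡ 1 (mod 2).
  s_3 = 1 + 0 + 0 + 1 + 0 + 1 + 0 + 0 = 3 ≡ 1 (mod 2).
  s_4 = 0 + 0 + 1 + 1 + 1 + 1 + 0 + 0 = 4 ≡ 0 (mod 2).
s = (0, 1, 1, 0)^T — this equals column 6 of H (binary 0110), so error is at position 6.
Correct: flip bit 6 of r = 010010111011000 to get c = 010011111011000.


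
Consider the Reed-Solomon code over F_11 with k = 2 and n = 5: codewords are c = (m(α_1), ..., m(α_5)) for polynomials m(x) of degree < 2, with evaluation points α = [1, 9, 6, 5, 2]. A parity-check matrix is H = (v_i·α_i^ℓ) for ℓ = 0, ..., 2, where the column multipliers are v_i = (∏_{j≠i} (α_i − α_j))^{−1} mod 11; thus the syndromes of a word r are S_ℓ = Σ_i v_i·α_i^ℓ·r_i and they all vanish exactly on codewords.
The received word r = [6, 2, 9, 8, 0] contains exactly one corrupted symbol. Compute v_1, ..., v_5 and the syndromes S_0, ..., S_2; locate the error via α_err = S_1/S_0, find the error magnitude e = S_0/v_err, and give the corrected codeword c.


S = (1, 5, 3), error at position 4, error magnitude e = 4, c = [6, 2, 9, 4, 0].

Step 1: column multipliers v_i = (∏_{j≠i}(α_i − α_j))^{−1} mod 11.
  i = 1 (α = 1): (1−9)(1−6)(1−5)(1−2) = (−8)·(−5)·(−4)·(−1) = 160 ≡ 6, so v_1 = 6^{−1} = 2 (mod 11).
  i = 2 (α = 9): (9−1)(9−6)(9−5)(9−2) = 8·3·4·7 = 672 ≡ 1, so v_2 = 1^{−1} = 1 (mod 11).
  i = 3 (α = 6): (6−1)(6−9)(6−5)(6−2) = 5·(−3)·1·4 = −60 ≡ 6, so v_3 = 6^{−1} = 2 (mod 11).
  i = 4 (α = 5): (5−1)(5−9)(5−6)(5−2) = 4·(−4)·(−1)·3 = 48 ≡ 4, so v_4 = 4^{−1} = 3 (mod 11).
  i = 5 (α = 2): (2−1)(2−9)(2−6)(2−5) = 1·(−7)·(−4)·(−3) = −84 ≡ 4, so v_5 = 4^{−1} = 3 (mod 11).
  v = [2, 1, 2, 3, 3].
Step 2: syndromes of r = [6, 2, 9, 8, 0] (all sums mod 11).
  S_0 = Σ v_i r_i = 2·6 + 1·2 + 2·9 + 3·8 + 3·0 = 56 ≡ 1.
  S_1 = Σ v_i α_i r_i = 2·1·6 + 1·9·2 + 2·6·9 + 3·5·8 + 3·2·0 = 258 ≡ 5.
  α_i^2 mod 11 = [1, 4, 3, 3, 4].
  S_2 = Σ v_i α_i^2 r_i = 2·1·6 + 1·4·2 + 2·3·9 + 3·3·8 + 3·4·0 = 146 ≡ 3.
  S = (1, 5, 3) ≠ 0, so r is not a codeword (an error is present).
Step 3: locate the error. For a single error e at position i, S_ℓ = v_i·e·α_i^ℓ, so α_err = S_1/S_0.
  S_0^{−1} = 1^{−1} = 1 (mod 11), so α_err = 5·1 = 5 ≡ 5 = α_4. Error position i = 4.
  Consistency check: S_2/S_1 = 3·9 = 27 ≡ 5 = α_err ✓ (single-error assumption holds).
Step 4: error magnitude e = S_0/v_4 = S_0·∏_{j≠4}(α_4 − α_j) = 1·4 = 4 ≡ 4 (mod 11).
Step 5: correct position 4: c_4 = r_4 − e = 8 − 4 ≡ 4 (mod 11). Hence c = [6, 2, 9, 4, 0].
  Check: interpolating c through the α_i gives m(x) = 1 + 5·x (degree < 2) with m(α_i) = c_i for every i, so c is indeed a codeword.


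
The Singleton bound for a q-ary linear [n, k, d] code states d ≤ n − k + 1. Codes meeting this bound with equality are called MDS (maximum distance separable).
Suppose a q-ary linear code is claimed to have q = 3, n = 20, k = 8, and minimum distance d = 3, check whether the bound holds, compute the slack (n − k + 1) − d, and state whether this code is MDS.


Singleton RHS = n − k + 1 = 13, slack = 10, bound satisfied, not MDS.

Singleton bound: d ≤ n − k + 1.
Here n = 20, k = 8, so n − k + 1 = 13.
Given d = 3, check d ≤ 13: YES.
Slack = (n − k + 1) − d = 10.
The code is NOT MDS (slack = 10 > 0).
Description: the claimed parameters are [20, 8, 3]_3; such a code would be non-MDS.


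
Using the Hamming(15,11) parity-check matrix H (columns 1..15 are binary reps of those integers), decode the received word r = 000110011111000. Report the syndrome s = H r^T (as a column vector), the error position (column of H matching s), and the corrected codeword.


s = (1, 1, 0, 1)^T, error position = 13, corrected codeword c = 000110011111100

Compute s = H r^T mod 2 one row at a time:
  s_1 = 1 + 1 + 1 + 1 + 1 + 0 + 0 + 0 = 5 ≡ 1 (mod 2).
  s_2 = 1 + 1 + 0 + 0 + 1 + 0 + 0 + 0 = 3 ≡ 1 (mod 2).
  s_3 = 0 + 0 + 0 + 0 + 1 + 1 + 0 + 0 = 2 ≡ 0 (mod 2).
  s_4 = 0 + 0 + 1 + 0 + 1 + 1 + 0 + 0 = 3 ≡ 1 (mod 2).
s = (1, 1, 0, 1)^T — this equals column 13 of H (binary 1101), so error is at position 13.
Correct: flip bit 13 of r = 000110011111000 to get c = 000110011111100.


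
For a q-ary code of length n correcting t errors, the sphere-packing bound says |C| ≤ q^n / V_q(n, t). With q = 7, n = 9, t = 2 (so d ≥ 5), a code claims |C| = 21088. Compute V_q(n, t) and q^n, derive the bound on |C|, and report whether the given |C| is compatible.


V_q(n, t) = 1351, q^n = 40353607, Hamming bound = 29869, |C| = 21088 ≤ bound (satisfied).

Step 1: Compute V_q(n, t) = Σ_{j=0}^2 C(n, j) (q−1)^j.
  j = 0: C(9,0)·(6)^0 = 1·1 = 1.
  j = 1: C(9,1)·(6)^1 = 9·6 = 54.
  j = 2: C(9,2)·(6)^2 = 36·36 = 1296.
  V_q(n, t) = 1 + 54 + 1296 = 1351.
Step 2: q^n = 7^9 = 40353607.
Step 3: Hamming bound ⌊q^n / V_q(n,t)⌋ = ⌊40353607/1351⌋ = 29869.
Step 4: Compare |C| = 21088 to 29869: satisfied.
The claimed |C| lies below the Hamming bound.


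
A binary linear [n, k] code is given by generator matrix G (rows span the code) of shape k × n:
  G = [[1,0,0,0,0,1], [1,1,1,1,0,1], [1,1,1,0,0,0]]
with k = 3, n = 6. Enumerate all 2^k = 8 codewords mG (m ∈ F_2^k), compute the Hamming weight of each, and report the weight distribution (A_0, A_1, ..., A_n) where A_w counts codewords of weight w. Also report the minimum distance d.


Weight distribution: A_0 = 1, A_2 = 3, A_3 = 3, A_5 = 1. Minimum distance d = 2.

Enumerate all 2^3 = 8 messages m ∈ F_2^3.
For each, compute codeword c = mG in F_2^6, then tally its weight.
  m = 000 → c = 000000, weight = 0.
  m = 100 → c = 100001, weight = 2.
  m = 010 → c = 111101, weight = 5.
  m = 110 → c = 011100, weight = 3.
  m = 001 → c = 111000, weight = 3.
  m = 101 → c = 011001, weight = 3.
  m = 011 → c = 000101, weight = 2.
  m = 111 → c = 100100, weight = 2.
Tally weights:
  weight 0: 1 codewords.
  weight 2: 3 codewords.
  weight 3: 3 codewords.
  weight 5: 1 codewords.
Minimum distance d = smallest w > 0 with A_w > 0 = 2.
Sanity: Σ A_w = 8 = 2^3 = 8 ✓.


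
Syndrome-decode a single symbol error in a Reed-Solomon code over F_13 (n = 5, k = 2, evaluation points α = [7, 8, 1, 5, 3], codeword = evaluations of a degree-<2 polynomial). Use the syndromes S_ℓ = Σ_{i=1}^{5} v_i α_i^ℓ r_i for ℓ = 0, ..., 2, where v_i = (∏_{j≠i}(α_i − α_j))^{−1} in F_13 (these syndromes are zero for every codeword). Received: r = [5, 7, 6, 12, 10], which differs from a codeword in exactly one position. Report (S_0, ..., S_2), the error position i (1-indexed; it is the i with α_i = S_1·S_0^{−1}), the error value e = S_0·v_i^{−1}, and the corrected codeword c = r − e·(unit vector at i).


S = (7, 9, 6), error at position 4, error magnitude e = 11, c = [5, 7, 6, 1, 10].

Step 1: column multipliers v_i = (∏_{j≠i}(α_i − α_j))^{−1} mod 13.
  i = 1 (α = 7): (7−8)(7−1)(7−5)(7−3) = (−1)·6·2·4 = −48 ≡ 4, so v_1 = 4^{−1} = 10 (mod 13).
  i = 2 (α = 8): (8−7)(8−1)(8−5)(8−3) = 1·7·3·5 = 105 ≡ 1, so v_2 = 1^{−1} = 1 (mod 13).
  i = 3 (α = 1): (1−7)(1−8)(1−5)(1−3) = (−6)·(−7)·(−4)·(−2) = 336 ≡ 11, so v_3 = 11^{−1} = 6 (mod 13).
  i = 4 (α = 5): (5−7)(5−8)(5−1)(5−3) = (−2)·(−3)·4·2 = 48 ≡ 9, so v_4 = 9^{−1} = 3 (mod 13).
  i = 5 (α = 3): (3−7)(3−8)(3−1)(3−5) = (−4)·(−5)·2·(−2) = −80 ≡ 11, so v_5 = 11^{−1} = 6 (mod 13).
  v = [10, 1, 6, 3, 6].
Step 2: syndromes of r = [5, 7, 6, 12, 10] (all sums mod 13).
  S_0 = Σ v_i r_i = 10·5 + 1·7 + 6·6 + 3·12 + 6·10 = 189 ≡ 7.
  S_1 = Σ v_i α_i r_i = 10·7·5 + 1·8·7 + 6·1·6 + 3·5·12 + 6·3·10 = 802 ≡ 9.
  α_i^2 mod 13 = [10, 12, 1, 12, 9].
  S_2 = Σ v_i α_i^2 r_i = 10·10·5 + 1·12·7 + 6·1·6 + 3·12·12 + 6·9·10 = 1592 ≡ 6.
  S = (7, 9, 6) ≠ 0, so r is not a codeword (an error is present).
Step 3: locate the error. For a single error e at position i, S_ℓ = v_i·e·α_i^ℓ, so α_err = S_1/S_0.
  S_0^{−1} = 7^{−1} = 2 (mod 13), so α_err = 9·2 = 18 ≡ 5 = α_4. Error position i = 4.
  Consistency check: S_2/S_1 = 6·3 = 18 ≡ 5 = α_err ✓ (single-error assumption holds).
Step 4: error magnitude e = S_0/v_4 = S_0·∏_{j≠4}(α_4 − α_j) = 7·9 = 63 ≡ 11 (mod 13).
Step 5: correct position 4: c_4 = r_4 − e = 12 − 11 ≡ 1 (mod 13). Hence c = [5, 7, 6, 1, 10].
  Check: interpolating c through the α_i gives m(x) = 4 + 2·x (degree < 2) with m(α_i) = c_i for every i, so c is indeed a codeword.


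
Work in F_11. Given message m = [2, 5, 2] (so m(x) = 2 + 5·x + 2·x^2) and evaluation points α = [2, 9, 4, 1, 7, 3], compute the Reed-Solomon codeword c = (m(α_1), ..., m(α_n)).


c = [9, 0, 10, 9, 3, 2]

Message polynomial: m(x) = 2 + 5·x + 2·x^2 (mod 11).
For each evaluation point α_i, compute m(α_i) mod 11:
  α_1 = 2: Horner steps 2 → 9 → 9, so m(2) = 9.
  α_2 = 9: Horner steps 2 → 1 → 0, so m(9) = 0.
  α_3 = 4: Horner steps 2 → 2 → 10, so m(4) = 10.
  α_4 = 1: Horner steps 2 → 7 → 9, so m(1) = 9.
  α_5 = 7: Horner steps 2 → 8 → 3, so m(7) = 3.
  α_6 = 3: Horner steps 2 → 0 → 2, so m(3) = 2.
Codeword c = [9, 0, 10, 9, 3, 2] ∈ F_11^6.


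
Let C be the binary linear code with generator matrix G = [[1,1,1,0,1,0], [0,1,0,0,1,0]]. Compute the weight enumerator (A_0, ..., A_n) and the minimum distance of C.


Weight distribution: A_0 = 1, A_2 = 2, A_4 = 1. Minimum distance d = 2.

Enumerate all 2^2 = 4 messages m ∈ F_2^2.
For each, compute codeword c = mG in F_2^6, then tally its weight.
  m = 00 → c = 000000, weight = 0.
  m = 10 → c = 111010, weight = 4.
  m = 01 → c = 010010, weight = 2.
  m = 11 → c = 101000, weight = 2.
Tally weights:
  weight 0: 1 codewords.
  weight 2: 2 codewords.
  weight 4: 1 codewords.
Minimum distance d = smallest w > 0 with A_w > 0 = 2.
Sanity: Σ A_w = 4 = 2^2 = 4 ✓.


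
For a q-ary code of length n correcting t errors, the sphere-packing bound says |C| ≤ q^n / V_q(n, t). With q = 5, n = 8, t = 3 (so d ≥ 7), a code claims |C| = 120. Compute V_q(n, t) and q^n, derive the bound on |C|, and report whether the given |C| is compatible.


V_q(n, t) = 4065, q^n = 390625, Hamming bound = 96, |C| = 120 > bound (violated).

Step 1: Compute V_q(n, t) = Σ_{j=0}^3 C(n, j) (q−1)^j.
  j = 0: C(8,0)·(4)^0 = 1·1 = 1.
  j = 1: C(8,1)·(4)^1 = 8·4 = 32.
  j = 2: C(8,2)·(4)^2 = 28·16 = 448.
  j = 3: C(8,3)·(4)^3 = 56·64 = 3584.
  V_q(n, t) = 1 + 32 + 448 + 3584 = 4065.
Step 2: q^n = 5^8 = 390625.
Step 3: Hamming bound ⌊q^n / V_q(n,t)⌋ = ⌊390625/4065⌋ = 96.
Step 4: Compare |C| = 120 to 96: violated.
The claimed |C| lies above the Hamming bound, so no 5-ary code of length 8 with d ≥ 7 can have 120 codewords.


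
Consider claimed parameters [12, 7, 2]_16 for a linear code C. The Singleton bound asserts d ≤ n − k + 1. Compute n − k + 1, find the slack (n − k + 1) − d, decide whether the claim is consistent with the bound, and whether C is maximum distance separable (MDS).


Singleton RHS = n − k + 1 = 6, slack = 4, bound satisfied, not MDS.

Singleton bound: d ≤ n − k + 1.
Here n = 12, k = 7, so n − k + 1 = 6.
Given d = 2, check d ≤ 6: YES.
Slack = (n − k + 1) − d = 4.
The code is NOT MDS (slack = 4 > 0).
Description: the claimed parameters are [12, 7, 2]_16; such a code would be non-MDS.


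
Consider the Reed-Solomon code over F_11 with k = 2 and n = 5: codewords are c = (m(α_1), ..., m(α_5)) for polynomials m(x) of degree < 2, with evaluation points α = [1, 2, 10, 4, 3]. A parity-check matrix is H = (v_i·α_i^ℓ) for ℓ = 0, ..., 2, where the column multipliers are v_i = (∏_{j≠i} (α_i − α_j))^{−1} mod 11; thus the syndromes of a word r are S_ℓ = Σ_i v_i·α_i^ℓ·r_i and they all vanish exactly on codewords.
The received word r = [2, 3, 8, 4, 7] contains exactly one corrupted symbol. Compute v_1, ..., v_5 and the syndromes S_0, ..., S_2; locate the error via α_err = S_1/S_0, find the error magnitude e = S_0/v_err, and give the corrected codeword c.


S = (8, 5, 10), error at position 2, error magnitude e = 4, c = [2, 10, 8, 4, 7].

Step 1: column multipliers v_i = (∏_{j≠i}(α_i − α_j))^{−1} mod 11.
  i = 1 (α = 1): (1−2)(1−10)(1−4)(1−3) = (−1)·(−9)·(−3)·(−2) = 54 ≡ 10, so v_1 = 10^{−1} = 10 (mod 11).
  i = 2 (α = 2): (2−1)(2−10)(2−4)(2−3) = 1·(−8)·(−2)·(−1) = −16 ≡ 6, so v_2 = 6^{−1} = 2 (mod 11).
  i = 3 (α = 10): (10−1)(10−2)(10−4)(10−3) = 9·8·6·7 = 3024 ≡ 10, so v_3 = 10^{−1} = 10 (mod 11).
  i = 4 (α = 4): (4−1)(4−2)(4−10)(4−3) = 3·2·(−6)·1 = −36 ≡ 8, so v_4 = 8^{−1} = 7 (mod 11).
  i = 5 (α = 3): (3−1)(3−2)(3−10)(3−4) = 2·1·(−7)·(−1) = 14 ≡ 3, so v_5 = 3^{−1} = 4 (mod 11).
  v = [10, 2, 10, 7, 4].
Step 2: syndromes of r = [2, 3, 8, 4, 7] (all sums mod 11).
  S_0 = Σ v_i r_i = 10·2 + 2·3 + 10·8 + 7·4 + 4·7 = 162 ≡ 8.
  S_1 = Σ v_i α_i r_i = 10·1·2 + 2·2·3 + 10·10·8 + 7·4·4 + 4·3·7 = 1028 ≡ 5.
  α_i^2 mod 11 = [1, 4, 1, 5, 9].
  S_2 = Σ v_i α_i^2 r_i = 10·1·2 + 2·4·3 + 10·1·8 + 7·5·4 + 4·9·7 = 516 ≡ 10.
  S = (8, 5, 10) ≠ 0, so r is not a codeword (an error is present).
Step 3: locate the error. For a single error e at position i, S_ℓ = v_i·e·α_i^ℓ, so α_err = S_1/S_0.
  S_0^{−1} = 8^{−1} = 7 (mod 11), so α_err = 5·7 = 35 ≡ 2 = α_2. Error position i = 2.
  Consistency check: S_2/S_1 = 10·9 = 90 ≡ 2 = α_err ✓ (single-error assumption holds).
Step 4: error magnitude e = S_0/v_2 = S_0·∏_{j≠2}(α_2 − α_j) = 8·6 = 48 ≡ 4 (mod 11).
Step 5: correct position 2: c_2 = r_2 − e = 3 − 4 ≡ 10 (mod 11). Hence c = [2, 10, 8, 4, 7].
  Check: interpolating c through the α_i gives m(x) = 5 + 8·x (degree < 2) with m(α_i) = c_i for every i, so c is indeed a codeword.


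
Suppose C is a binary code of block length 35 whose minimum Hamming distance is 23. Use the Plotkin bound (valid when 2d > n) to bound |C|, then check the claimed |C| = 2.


Plotkin bound M ≤ 4; given |C| = 2 ≤ bound (satisfied).

Check applicability: 2d = 46, n = 35.
2d − n = 11 > 0, so Plotkin applies.
Compute d/(2d−n) = 23/11 ≈ 2.0909.
⌊d/(2d−n)⌋ = 2.
Plotkin bound: M ≤ 2·2 = 4.
Given |C| = 2, check: satisfied.
This |C| is below the Plotkin bound.


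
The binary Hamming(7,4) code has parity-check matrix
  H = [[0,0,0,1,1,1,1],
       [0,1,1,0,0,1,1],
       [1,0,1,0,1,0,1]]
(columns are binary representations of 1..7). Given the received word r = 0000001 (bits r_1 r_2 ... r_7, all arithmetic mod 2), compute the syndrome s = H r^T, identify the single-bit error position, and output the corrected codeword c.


s = (1, 1, 1)^T, error position = 7, corrected codeword c = 0000000

Compute s = H r^T mod 2 one row at a time:
  s_1 = 0 + 0 + 0 + 1 = 1 ≡ 1 (mod 2).
  s_2 = 0 + 0 + 0 + 1 = 1 ≡ 1 (mod 2).
  s_3 = 0 + 0 + 0 + 1 = 1 ≡ 1 (mod 2).
s = (1, 1, 1)^T — this equals column 7 of H (binary 111), so error is at position 7.
Correct: flip bit 7 of r = 0000001 to get c = 0000000.


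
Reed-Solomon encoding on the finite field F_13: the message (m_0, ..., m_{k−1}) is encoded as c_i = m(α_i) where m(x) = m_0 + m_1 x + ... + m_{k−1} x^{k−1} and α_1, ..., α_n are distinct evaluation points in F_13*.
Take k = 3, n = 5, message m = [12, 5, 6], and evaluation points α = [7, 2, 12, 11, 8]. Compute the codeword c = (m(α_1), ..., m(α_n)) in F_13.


c = [3, 7, 0, 0, 7]

Message polynomial: m(x) = 12 + 5·x + 6·x^2 (mod 13).
For each evaluation point α_i, compute m(α_i) mod 13:
  α_1 = 7: Horner steps 6 → 8 → 3, so m(7) = 3.
  α_2 = 2: Horner steps 6 → 4 → 7, so m(2) = 7.
  α_3 = 12: Horner steps 6 → 12 → 0, so m(12) = 0.
  α_4 = 11: Horner steps 6 → 6 → 0, so m(11) = 0.
  α_5 = 8: Horner steps 6 → 1 → 7, so m(8) = 7.
Codeword c = [3, 7, 0, 0, 7] ∈ F_13^5.


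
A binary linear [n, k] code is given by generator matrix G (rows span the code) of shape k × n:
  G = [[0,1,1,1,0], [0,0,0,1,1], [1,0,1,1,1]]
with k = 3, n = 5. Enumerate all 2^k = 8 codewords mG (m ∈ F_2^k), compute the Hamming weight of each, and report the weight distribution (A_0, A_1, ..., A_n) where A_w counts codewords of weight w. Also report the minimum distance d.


Weight distribution: A_0 = 1, A_2 = 2, A_3 = 4, A_4 = 1. Minimum distance d = 2.

Enumerate all 2^3 = 8 messages m ∈ F_2^3.
For each, compute codeword c = mG in F_2^5, then tally its weight.
  m = 000 → c = 00000, weight = 0.
  m = 100 → c = 01110, weight = 3.
  m = 010 → c = 00011, weight = 2.
  m = 110 → c = 01101, weight = 3.
  m = 001 → c = 10111, weight = 4.
  m = 101 → c = 11001, weight = 3.
  m = 011 → c = 10100, weight = 2.
  m = 111 → c = 11010, weight = 3.
Tally weights:
  weight 0: 1 codewords.
  weight 2: 2 codewords.
  weight 3: 4 codewords.
  weight 4: 1 codewords.
Minimum distance d = smallest w > 0 with A_w > 0 = 2.
Sanity: Σ A_w = 8 = 2^3 = 8 ✓.


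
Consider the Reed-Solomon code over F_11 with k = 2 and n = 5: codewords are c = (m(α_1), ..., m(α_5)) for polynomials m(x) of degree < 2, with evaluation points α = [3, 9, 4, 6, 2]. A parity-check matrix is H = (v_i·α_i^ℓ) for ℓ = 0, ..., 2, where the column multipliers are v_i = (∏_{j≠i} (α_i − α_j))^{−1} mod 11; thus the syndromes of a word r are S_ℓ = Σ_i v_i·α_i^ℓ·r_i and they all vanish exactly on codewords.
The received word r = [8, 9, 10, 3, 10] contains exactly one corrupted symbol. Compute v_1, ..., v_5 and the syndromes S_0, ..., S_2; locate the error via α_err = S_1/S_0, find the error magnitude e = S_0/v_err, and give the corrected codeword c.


S = (4, 8, 5), error at position 5, error magnitude e = 4, c = [8, 9, 10, 3, 6].

Step 1: column multipliers v_i = (∏_{j≠i}(α_i − α_j))^{−1} mod 11.
  i = 1 (α = 3): (3−9)(3−4)(3−6)(3−2) = (−6)·(−1)·(−3)·1 = −18 ≡ 4, so v_1 = 4^{−1} = 3 (mod 11).
  i = 2 (α = 9): (9−3)(9−4)(9−6)(9−2) = 6·5·3·7 = 630 ≡ 3, so v_2 = 3^{−1} = 4 (mod 11).
  i = 3 (α = 4): (4−3)(4−9)(4−6)(4−2) = 1·(−5)·(−2)·2 = 20 ≡ 9, so v_3 = 9^{−1} = 5 (mod 11).
  i = 4 (α = 6): (6−3)(6−9)(6−4)(6−2) = 3·(−3)·2·4 = −72 ≡ 5, so v_4 = 5^{−1} = 9 (mod 11).
  i = 5 (α = 2): (2−3)(2−9)(2−4)(2−6) = (−1)·(−7)·(−2)·(−4) = 56 ≡ 1, so v_5 = 1^{−1} = 1 (mod 11).
  v = [3, 4, 5, 9, 1].
Step 2: syndromes of r = [8, 9, 10, 3, 10] (all sums mod 11).
  S_0 = Σ v_i r_i = 3·8 + 4·9 + 5·10 + 9·3 + 1·10 = 147 ≡ 4.
  S_1 = Σ v_i α_i r_i = 3·3·8 + 4·9·9 + 5·4·10 + 9·6·3 + 1·2·10 = 778 ≡ 8.
  α_i^2 mod 11 = [9, 4, 5, 3, 4].
  S_2 = Σ v_i α_i^2 r_i = 3·9·8 + 4·4·9 + 5·5·10 + 9·3·3 + 1·4·10 = 731 ≡ 5.
  S = (4, 8, 5) ≠ 0, so r is not a codeword (an error is present).
Step 3: locate the error. For a single error e at position i, S_ℓ = v_i·e·α_i^ℓ, so α_err = S_1/S_0.
  S_0^{−1} = 4^{−1} = 3 (mod 11), so α_err = 8·3 = 24 ≡ 2 = α_5. Error position i = 5.
  Consistency check: S_2/S_1 = 5·7 = 35 ≡ 2 = α_err ✓ (single-error assumption holds).
Step 4: error magnitude e = S_0/v_5 = S_0·∏_{j≠5}(α_5 − α_j) = 4·1 = 4 ≡ 4 (mod 11).
Step 5: correct position 5: c_5 = r_5 − e = 10 − 4 ≡ 6 (mod 11). Hence c = [8, 9, 10, 3, 6].
  Check: interpolating c through the α_i gives m(x) = 2 + 2·x (degree < 2) with m(α_i) = c_i for every i, so c is indeed a codeword.


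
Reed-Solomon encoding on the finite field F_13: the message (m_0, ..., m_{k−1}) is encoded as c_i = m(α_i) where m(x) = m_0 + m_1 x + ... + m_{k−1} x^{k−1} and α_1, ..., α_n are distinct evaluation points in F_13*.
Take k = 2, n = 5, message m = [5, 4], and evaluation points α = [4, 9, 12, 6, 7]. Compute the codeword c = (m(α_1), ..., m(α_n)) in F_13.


c = [8, 2, 1, 3, 7]

Message polynomial: m(x) = 5 + 4·x (mod 13).
For each evaluation point α_i, compute m(α_i) mod 13:
  α_1 = 4: Horner steps 4 → 8, so m(4) = 8.
  α_2 = 9: Horner steps 4 → 2, so m(9) = 2.
  α_3 = 12: Horner steps 4 → 1, so m(12) = 1.
  α_4 = 6: Horner steps 4 → 3, so m(6) = 3.
  α_5 = 7: Horner steps 4 → 7, so m(7) = 7.
Codeword c = [8, 2, 1, 3, 7] ∈ F_13^5.


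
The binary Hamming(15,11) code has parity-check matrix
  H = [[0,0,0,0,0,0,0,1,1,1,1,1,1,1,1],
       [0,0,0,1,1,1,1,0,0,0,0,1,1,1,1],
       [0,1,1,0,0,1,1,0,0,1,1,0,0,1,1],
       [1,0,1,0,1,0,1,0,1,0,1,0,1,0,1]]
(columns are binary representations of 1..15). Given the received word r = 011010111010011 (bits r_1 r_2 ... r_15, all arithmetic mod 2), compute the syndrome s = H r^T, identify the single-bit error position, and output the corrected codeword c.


s = (1, 0, 0, 0)^T, error position = 8, corrected codeword c = 011010101010011

Compute s = H r^T mod 2 one row at a time:
  s_1 = 1 + 1 + 0 + 1 + 0 + 0 + 1 + 1 = 5 ≡ 1 (mod 2).
  s_2 = 0 + 1 + 0 + 1 + 0 + 0 + 1 + 1 = 4 ≡ 0 (mod 2).
  s_3 = 1 + 1 + 0 + 1 + 0 + 1 + 1 + 1 = 6 ≡ 0 (mod 2).
  s_4 = 0 + 1 + 1 + 1 + 1 + 1 + 0 + 1 = 6 ≡ 0 (mod 2).
s = (1, 0, 0, 0)^T — this equals column 8 of H (binary 1000), so error is at position 8.
Correct: flip bit 8 of r = 011010111010011 to get c = 011010101010011.


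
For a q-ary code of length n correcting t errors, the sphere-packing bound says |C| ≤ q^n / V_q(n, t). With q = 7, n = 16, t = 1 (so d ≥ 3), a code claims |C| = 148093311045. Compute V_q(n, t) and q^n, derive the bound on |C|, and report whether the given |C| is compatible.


V_q(n, t) = 97, q^n = 33232930569601, Hamming bound = 342607531645, |C| = 148093311045 ≤ bound (satisfied).

Step 1: Compute V_q(n, t) = Σ_{j=0}^1 C(n, j) (q−1)^j.
  j = 0: C(16,0)·(6)^0 = 1·1 = 1.
  j = 1: C(16,1)·(6)^1 = 16·6 = 96.
  V_q(n, t) = 1 + 96 = 97.
Step 2: q^n = 7^16 = 33232930569601.
Step 3: Hamming bound ⌊q^n / V_q(n,t)⌋ = ⌊33232930569601/97⌋ = 342607531645.
Step 4: Compare |C| = 148093311045 to 342607531645: satisfied.
The claimed |C| lies below the Hamming bound.


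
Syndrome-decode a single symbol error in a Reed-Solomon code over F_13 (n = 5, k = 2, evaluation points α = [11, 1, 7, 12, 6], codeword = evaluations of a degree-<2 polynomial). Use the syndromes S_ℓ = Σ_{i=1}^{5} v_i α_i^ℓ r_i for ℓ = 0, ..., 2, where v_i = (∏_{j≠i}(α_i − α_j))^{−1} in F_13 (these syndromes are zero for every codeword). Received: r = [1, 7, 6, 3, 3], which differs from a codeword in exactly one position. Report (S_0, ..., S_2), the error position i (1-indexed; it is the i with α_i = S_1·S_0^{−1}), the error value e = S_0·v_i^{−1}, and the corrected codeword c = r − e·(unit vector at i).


S = (2, 12, 7), error at position 5, error magnitude e = 12, c = [1, 7, 6, 3, 4].

Step 1: column multipliers v_i = (∏_{j≠i}(α_i − α_j))^{−1} mod 13.
  i = 1 (α = 11): (11−1)(11−7)(11−12)(11−6) = 10·4·(−1)·5 = −200 ≡ 8, so v_1 = 8^{−1} = 5 (mod 13).
  i = 2 (α = 1): (1−11)(1−7)(1−12)(1−6) = (−10)·(−6)·(−11)·(−5) = 3300 ≡ 11, so v_2 = 11^{−1} = 6 (mod 13).
  i = 3 (α = 7): (7−11)(7−1)(7−12)(7−6) = (−4)·6·(−5)·1 = 120 ≡ 3, so v_3 = 3^{−1} = 9 (mod 13).
  i = 4 (α = 12): (12−11)(12−1)(12−7)(12−6) = 1·11·5·6 = 330 ≡ 5, so v_4 = 5^{−1} = 8 (mod 13).
  i = 5 (α = 6): (6−11)(6−1)(6−7)(6−12) = (−5)·5·(−1)·(−6) = −150 ≡ 6, so v_5 = 6^{−1} = 11 (mod 13).
  v = [5, 6, 9, 8, 11].
Step 2: syndromes of r = [1, 7, 6, 3, 3] (all sums mod 13).
  S_0 = Σ v_i r_i = 5·1 + 6·7 + 9·6 + 8·3 + 11·3 = 158 ≡ 2.
  S_1 = Σ v_i α_i r_i = 5·11·1 + 6·1·7 + 9·7·6 + 8·12·3 + 11·6·3 = 961 ≡ 12.
  α_i^2 mod 13 = [4, 1, 10, 1, 10].
  S_2 = Σ v_i α_i^2 r_i = 5·4·1 + 6·1·7 + 9·10·6 + 8·1·3 + 11·10·3 = 956 ≡ 7.
  S = (2, 12, 7) ≠ 0, so r is not a codeword (an error is present).
Step 3: locate the error. For a single error e at position i, S_ℓ = v_i·e·α_i^ℓ, so α_err = S_1/S_0.
  S_0^{−1} = 2^{−1} = 7 (mod 13), so α_err = 12·7 = 84 ≡ 6 = α_5. Error position i = 5.
  Consistency check: S_2/S_1 = 7·12 = 84 ≡ 6 = α_err ✓ (single-error assumption holds).
Step 4: error magnitude e = S_0/v_5 = S_0·∏_{j≠5}(α_5 − α_j) = 2·6 = 12 ≡ 12 (mod 13).
Step 5: correct position 5: c_5 = r_5 − e = 3 − 12 ≡ 4 (mod 13). Hence c = [1, 7, 6, 3, 4].
  Check: interpolating c through the α_i gives m(x) = 5 + 2·x (degree < 2) with m(α_i) = c_i for every i, so c is indeed a codeword.


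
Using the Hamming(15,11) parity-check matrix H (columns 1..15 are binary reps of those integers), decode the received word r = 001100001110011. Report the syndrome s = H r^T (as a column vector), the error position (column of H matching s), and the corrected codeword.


s = (1, 1, 1, 0)^T, error position = 14, corrected codeword c = 001100001110001

Compute s = H r^T mod 2 one row at a time:
  s_1 = 0 + 1 + 1 + 1 + 0 + 0 + 1 + 1 = 5 ≡ 1 (mod 2).
  s_2 = 1 + 0 + 0 + 0 + 0 + 0 + 1 + 1 = 3 ≡ 1 (mod 2).
  s_3 = 0 + 1 + 0 + 0 + 1 + 1 + 1 + 1 = 5 ≡ 1 (mod 2).
  s_4 = 0 + 1 + 0 + 0 + 1 + 1 + 0 + 1 = 4 ≡ 0 (mod 2).
s = (1, 1, 1, 0)^T — this equals column 14 of H (binary 1110), so error is at position 14.
Correct: flip bit 14 of r = 001100001110011 to get c = 001100001110001.


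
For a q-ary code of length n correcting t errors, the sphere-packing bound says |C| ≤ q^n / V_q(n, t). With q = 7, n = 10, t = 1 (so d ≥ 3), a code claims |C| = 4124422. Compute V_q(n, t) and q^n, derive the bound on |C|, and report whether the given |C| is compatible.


V_q(n, t) = 61, q^n = 282475249, Hamming bound = 4630741, |C| = 4124422 ≤ bound (satisfied).

Step 1: Compute V_q(n, t) = Σ_{j=0}^1 C(n, j) (q−1)^j.
  j = 0: C(10,0)·(6)^0 = 1·1 = 1.
  j = 1: C(10,1)·(6)^1 = 10·6 = 60.
  V_q(n, t) = 1 + 60 = 61.
Step 2: q^n = 7^10 = 282475249.
Step 3: Hamming bound ⌊q^n / V_q(n,t)⌋ = ⌊282475249/61⌋ = 4630741.
Step 4: Compare |C| = 4124422 to 4630741: satisfied.
The claimed |C| lies below the Hamming bound.


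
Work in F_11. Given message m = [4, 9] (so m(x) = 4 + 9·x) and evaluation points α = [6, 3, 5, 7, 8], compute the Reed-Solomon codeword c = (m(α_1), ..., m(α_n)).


c = [3, 9, 5, 1, 10]

Message polynomial: m(x) = 4 + 9·x (mod 11).
For each evaluation point α_i, compute m(α_i) mod 11:
  α_1 = 6: Horner steps 9 → 3, so m(6) = 3.
  α_2 = 3: Horner steps 9 → 9, so m(3) = 9.
  α_3 = 5: Horner steps 9 → 5, so m(5) = 5.
  α_4 = 7: Horner steps 9 → 1, so m(7) = 1.
  α_5 = 8: Horner steps 9 → 10, so m(8) = 10.
Codeword c = [3, 9, 5, 1, 10] ∈ F_11^5.


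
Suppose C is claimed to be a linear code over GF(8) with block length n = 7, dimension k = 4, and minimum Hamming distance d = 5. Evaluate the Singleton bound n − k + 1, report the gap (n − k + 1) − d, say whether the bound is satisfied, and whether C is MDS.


Singleton RHS = n − k + 1 = 4, slack = -1, bound violated (no such code; not MDS).

Singleton bound: d ≤ n − k + 1.
Here n = 7, k = 4, so n − k + 1 = 4.
Given d = 5, check d ≤ 4: NO.
Slack = (n − k + 1) − d = -1.
The slack is negative: d = 5 exceeds n − k + 1 = 4 by 1, so the Singleton bound is violated and no linear [7, 4, 5]_8 code can exist. In particular it is not MDS (MDS requires d = n − k + 1 exactly).
Description: the claimed parameters are [7, 4, 5]_8; such a code would be impossible (violates the Singleton bound).


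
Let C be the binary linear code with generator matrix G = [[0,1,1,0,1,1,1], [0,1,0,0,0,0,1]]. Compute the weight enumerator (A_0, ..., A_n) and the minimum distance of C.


Weight distribution: A_0 = 1, A_2 = 1, A_3 = 1, A_5 = 1. Minimum distance d = 2.

Enumerate all 2^2 = 4 messages m ∈ F_2^2.
For each, compute codeword c = mG in F_2^7, then tally its weight.
  m = 00 → c = 0000000, weight = 0.
  m = 10 → c = 0110111, weight = 5.
  m = 01 → c = 0100001, weight = 2.
  m = 11 → c = 0010110, weight = 3.
Tally weights:
  weight 0: 1 codewords.
  weight 2: 1 codewords.
  weight 3: 1 codewords.
  weight 5: 1 codewords.
Minimum distance d = smallest w > 0 with A_w > 0 = 2.
Sanity: Σ A_w = 4 = 2^2 = 4 ✓.


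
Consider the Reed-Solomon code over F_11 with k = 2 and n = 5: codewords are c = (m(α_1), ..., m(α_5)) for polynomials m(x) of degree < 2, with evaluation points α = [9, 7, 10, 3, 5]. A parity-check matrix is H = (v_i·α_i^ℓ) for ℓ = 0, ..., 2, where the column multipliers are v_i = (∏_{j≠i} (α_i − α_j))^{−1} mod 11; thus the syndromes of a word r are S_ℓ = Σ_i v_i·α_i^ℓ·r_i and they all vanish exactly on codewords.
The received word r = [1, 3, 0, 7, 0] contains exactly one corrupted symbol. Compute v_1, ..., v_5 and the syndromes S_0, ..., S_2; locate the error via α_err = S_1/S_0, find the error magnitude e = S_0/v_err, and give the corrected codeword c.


S = (9, 1, 5), error at position 5, error magnitude e = 6, c = [1, 3, 0, 7, 5].

Step 1: column multipliers v_i = (∏_{j≠i}(α_i − α_j))^{−1} mod 11.
  i = 1 (α = 9): (9−7)(9−10)(9−3)(9−5) = 2·(−1)·6·4 = −48 ≡ 7, so v_1 = 7^{−1} = 8 (mod 11).
  i = 2 (α = 7): (7−9)(7−10)(7−3)(7−5) = (−2)·(−3)·4·2 = 48 ≡ 4, so v_2 = 4^{−1} = 3 (mod 11).
  i = 3 (α = 10): (10−9)(10−7)(10−3)(10−5) = 1·3·7·5 = 105 ≡ 6, so v_3 = 6^{−1} = 2 (mod 11).
  i = 4 (α = 3): (3−9)(3−7)(3−10)(3−5) = (−6)·(−4)·(−7)·(−2) = 336 ≡ 6, so v_4 = 6^{−1} = 2 (mod 11).
  i = 5 (α = 5): (5−9)(5−7)(5−10)(5−3) = (−4)·(−2)·(−5)·2 = −80 ≡ 8, so v_5 = 8^{−1} = 7 (mod 11).
  v = [8, 3, 2, 2, 7].
Step 2: syndromes of r = [1, 3, 0, 7, 0] (all sums mod 11).
  S_0 = Σ v_i r_i = 8·1 + 3·3 + 2·0 + 2·7 + 7·0 = 31 ≡ 9.
  S_1 = Σ v_i α_i r_i = 8·9·1 + 3·7·3 + 2·10·0 + 2·3·7 + 7·5·0 = 177 ≡ 1.
  α_i^2 mod 11 = [4, 5, 1, 9, 3].
  S_2 = Σ v_i α_i^2 r_i = 8·4·1 + 3·5·3 + 2·1·0 + 2·9·7 + 7·3·0 = 203 ≡ 5.
  S = (9, 1, 5) ≠ 0, so r is not a codeword (an error is present).
Step 3: locate the error. For a single error e at position i, S_ℓ = v_i·e·α_i^ℓ, so α_err = S_1/S_0.
  S_0^{−1} = 9^{−1} = 5 (mod 11), so α_err = 1·5 = 5 ≡ 5 = α_5. Error position i = 5.
  Consistency check: S_2/S_1 = 5·1 = 5 ≡ 5 = α_err ✓ (single-error assumption holds).
Step 4: error magnitude e = S_0/v_5 = S_0·∏_{j≠5}(α_5 − α_j) = 9·8 = 72 ≡ 6 (mod 11).
Step 5: correct position 5: c_5 = r_5 − e = 0 − 6 ≡ 5 (mod 11). Hence c = [1, 3, 0, 7, 5].
  Check: interpolating c through the α_i gives m(x) = 10 + 10·x (degree < 2) with m(α_i) = c_i for every i, so c is indeed a codeword.


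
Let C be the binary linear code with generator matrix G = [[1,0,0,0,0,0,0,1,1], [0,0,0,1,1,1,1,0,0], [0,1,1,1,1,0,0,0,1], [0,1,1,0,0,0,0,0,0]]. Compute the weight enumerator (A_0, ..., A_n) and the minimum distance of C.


Weight distribution: A_0 = 1, A_2 = 1, A_3 = 3, A_4 = 3, A_5 = 3, A_6 = 3, A_7 = 1, A_9 = 1. Minimum distance d = 2.

Enumerate all 2^4 = 16 messages m ∈ F_2^4.
For each, compute codeword c = mG in F_2^9, then tally its weight.
  m = 0000 → c = 000000000, weight = 0.
  m = 1000 → c = 100000011, weight = 3.
  m = 0100 → c = 000111100, weight = 4.
  m = 1100 → c = 100111111, weight = 7.
  m = 0010 → c = 011110001, weight = 5.
  m = 1010 → c = 111110010, weight = 6.
  m = 0110 → c = 011001101, weight = 5.
  m = 1110 → c = 111001110, weight = 6.
  m = 0001 → c = 011000000, weight = 2.
  m = 1001 → c = 111000011, weight = 5.
  m = 0101 → c = 011111100, weight = 6.
  m = 1101 → c = 111111111, weight = 9.
  m = 0011 → c = 000110001, weight = 3.
  m = 1011 → c = 100110010, weight = 4.
  m = 0111 → c = 000001101, weight = 3.
  m = 1111 → c = 100001110, weight = 4.
Tally weights:
  weight 0: 1 codewords.
  weight 2: 1 codewords.
  weight 3: 3 codewords.
  weight 4: 3 codewords.
  weight 5: 3 codewords.
  weight 6: 3 codewords.
  weight 7: 1 codewords.
  weight 9: 1 codewords.
Minimum distance d = smallest w > 0 with A_w > 0 = 2.
Sanity: Σ A_w = 16 = 2^4 = 16 ✓.


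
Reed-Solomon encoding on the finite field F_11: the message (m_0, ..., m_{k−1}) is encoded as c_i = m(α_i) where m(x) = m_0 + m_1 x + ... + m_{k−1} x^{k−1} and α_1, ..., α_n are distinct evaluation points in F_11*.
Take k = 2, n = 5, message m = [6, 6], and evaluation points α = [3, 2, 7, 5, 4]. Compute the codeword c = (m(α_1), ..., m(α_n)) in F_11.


c = [2, 7, 4, 3, 8]

Message polynomial: m(x) = 6 + 6·x (mod 11).
For each evaluation point α_i, compute m(α_i) mod 11:
  α_1 = 3: Horner steps 6 → 2, so m(3) = 2.
  α_2 = 2: Horner steps 6 → 7, so m(2) = 7.
  α_3 = 7: Horner steps 6 → 4, so m(7) = 4.
  α_4 = 5: Horner steps 6 → 3, so m(5) = 3.
  α_5 = 4: Horner steps 6 → 8, so m(4) = 8.
Codeword c = [2, 7, 4, 3, 8] ∈ F_11^5.
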